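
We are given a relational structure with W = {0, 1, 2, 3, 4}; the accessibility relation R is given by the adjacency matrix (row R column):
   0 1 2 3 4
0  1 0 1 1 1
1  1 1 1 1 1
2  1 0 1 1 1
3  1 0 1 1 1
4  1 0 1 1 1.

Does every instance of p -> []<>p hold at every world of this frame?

No

By correspondence theory, B is valid on a frame iff R is symmetric.
Symmetric: no — 1 R 0 but not 0 R 1.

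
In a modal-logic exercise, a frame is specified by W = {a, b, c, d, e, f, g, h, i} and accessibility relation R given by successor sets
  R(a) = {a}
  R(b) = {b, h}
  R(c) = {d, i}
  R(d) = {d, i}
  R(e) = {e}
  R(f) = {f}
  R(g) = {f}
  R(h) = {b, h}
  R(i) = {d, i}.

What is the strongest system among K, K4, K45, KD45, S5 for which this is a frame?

Transitive (axiom 4): yes — every two-step R-path is closed by a direct edge.
Euclidean (axiom 5): yes — any two successors of a common world are R-related.
Serial (axiom D): yes — every world has a successor (e.g. a R a).
Reflexive (axiom T): no — c is not related to itself.
So F validates K, K4, K45, KD45; S5 would additionally require R to be reflexive. The strongest is KD45.

KD45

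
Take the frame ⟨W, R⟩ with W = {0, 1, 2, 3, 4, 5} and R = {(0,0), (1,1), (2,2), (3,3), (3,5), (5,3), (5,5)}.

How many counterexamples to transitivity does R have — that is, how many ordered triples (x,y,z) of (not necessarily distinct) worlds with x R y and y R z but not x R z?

0

R is transitive; there are no such tuples.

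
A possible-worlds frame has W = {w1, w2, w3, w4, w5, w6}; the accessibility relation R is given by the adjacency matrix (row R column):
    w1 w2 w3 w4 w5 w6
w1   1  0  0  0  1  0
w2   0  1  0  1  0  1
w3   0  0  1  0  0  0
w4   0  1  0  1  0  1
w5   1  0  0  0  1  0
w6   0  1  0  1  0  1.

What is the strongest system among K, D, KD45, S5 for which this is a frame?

S5

Serial (axiom D): yes — every world has a successor (e.g. w1 R w1).
Euclidean (axiom 5): yes — any two successors of a common world are R-related.
Transitive (axiom 4): yes — every two-step R-path is closed by a direct edge.
Reflexive (axiom T): yes — every world is R-related to itself.
So F validates K, D, KD45, S5. The strongest is S5.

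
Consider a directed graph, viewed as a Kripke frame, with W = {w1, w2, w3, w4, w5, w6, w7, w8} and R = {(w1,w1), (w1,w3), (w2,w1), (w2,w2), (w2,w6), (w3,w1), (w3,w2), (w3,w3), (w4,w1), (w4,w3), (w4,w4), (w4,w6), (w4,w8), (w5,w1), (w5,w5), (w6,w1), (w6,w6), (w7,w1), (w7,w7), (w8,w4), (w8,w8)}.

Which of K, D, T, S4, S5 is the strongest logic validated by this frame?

Serial (axiom D): yes — every world has a successor (e.g. w1 R w1).
Reflexive (axiom T): yes — every world is R-related to itself.
Transitive (axiom 4): no — w1 R w3 and w3 R w2, but not w1 R w2.
Euclidean (axiom 5): no — w2 R w1 and w2 R w6, but not w1 R w6.
So F validates K, D, T; S4 would additionally require R to be transitive. The strongest is T.

T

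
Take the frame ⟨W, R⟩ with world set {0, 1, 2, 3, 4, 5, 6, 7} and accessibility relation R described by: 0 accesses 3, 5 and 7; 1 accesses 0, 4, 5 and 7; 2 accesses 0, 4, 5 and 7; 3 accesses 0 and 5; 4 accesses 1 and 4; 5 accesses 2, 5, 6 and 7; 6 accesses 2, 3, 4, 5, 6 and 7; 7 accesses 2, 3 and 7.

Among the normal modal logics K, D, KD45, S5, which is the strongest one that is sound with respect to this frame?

Serial (axiom D): yes — every world has a successor (e.g. 0 R 3).
Euclidean (axiom 5): no — 0 R 3 and 0 R 7, but not 3 R 7.
Transitive (axiom 4): no — 0 R 5 and 5 R 2, but not 0 R 2.
Reflexive (axiom T): no — 0 is not related to itself.
So F validates K, D; KD45 would additionally require R to be Euclidean and transitive. The strongest is D.

D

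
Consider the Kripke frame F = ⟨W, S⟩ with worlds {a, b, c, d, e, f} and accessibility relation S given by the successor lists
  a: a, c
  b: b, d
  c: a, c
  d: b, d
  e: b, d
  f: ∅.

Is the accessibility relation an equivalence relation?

Reflexive: no — e is not related to itself.
Symmetric: no — e S b but not b S e.
Transitive: yes — every two-step S-path is closed by a direct edge.
So S is not an equivalence relation.

No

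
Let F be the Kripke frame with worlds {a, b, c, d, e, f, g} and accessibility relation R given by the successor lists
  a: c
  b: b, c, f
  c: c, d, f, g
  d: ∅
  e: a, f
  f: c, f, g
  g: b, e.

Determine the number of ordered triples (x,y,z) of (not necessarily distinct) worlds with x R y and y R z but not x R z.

18

Enumerating: (a,c,d), (a,c,f), (a,c,g), (b,c,d), (b,c,g), (b,f,g), (c,g,b), (c,g,e), (e,a,c), (e,f,c), (e,f,g), (f,c,d), (f,g,b), (f,g,e), (g,b,c), (g,b,f), (g,e,a), (g,e,f).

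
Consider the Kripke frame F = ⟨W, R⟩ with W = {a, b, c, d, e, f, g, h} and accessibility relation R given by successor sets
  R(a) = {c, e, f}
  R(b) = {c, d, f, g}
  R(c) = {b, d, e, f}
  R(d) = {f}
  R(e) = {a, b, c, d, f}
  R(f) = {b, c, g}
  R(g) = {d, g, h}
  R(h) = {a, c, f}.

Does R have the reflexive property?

No

Reflexive: no — a is not related to itself.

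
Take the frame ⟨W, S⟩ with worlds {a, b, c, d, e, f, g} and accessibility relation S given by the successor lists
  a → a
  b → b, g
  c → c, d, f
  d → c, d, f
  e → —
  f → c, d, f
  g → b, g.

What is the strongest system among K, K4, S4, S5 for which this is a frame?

K4

Transitive (axiom 4): yes — every two-step S-path is closed by a direct edge.
Reflexive (axiom T): no — e is not related to itself.
Euclidean (axiom 5): yes — any two successors of a common world are S-related.
So F validates K, K4; S4 would additionally require S to be reflexive. The strongest is K4.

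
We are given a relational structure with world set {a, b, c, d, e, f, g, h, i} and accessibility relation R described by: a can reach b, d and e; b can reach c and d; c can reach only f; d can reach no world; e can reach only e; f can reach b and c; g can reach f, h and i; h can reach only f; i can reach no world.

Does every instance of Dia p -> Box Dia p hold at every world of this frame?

By correspondence theory, 5 is valid on a frame iff R is Euclidean.
Euclidean: no — a R b and a R e, but not b R e.

No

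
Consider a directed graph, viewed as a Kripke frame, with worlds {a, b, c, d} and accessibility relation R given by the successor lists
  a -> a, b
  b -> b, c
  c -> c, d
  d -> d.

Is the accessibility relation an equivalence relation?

Reflexive: yes — every world is R-related to itself.
Symmetric: no — a R b but not b R a.
Transitive: no — a R b and b R c, but not a R c.
So R is not an equivalence relation.

No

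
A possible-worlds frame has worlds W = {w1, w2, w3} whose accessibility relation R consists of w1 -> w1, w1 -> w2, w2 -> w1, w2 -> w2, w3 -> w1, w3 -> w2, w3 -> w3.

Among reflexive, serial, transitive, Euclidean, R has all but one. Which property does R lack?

Reflexive: yes — every world is R-related to itself.
Serial: yes — every world has a successor (e.g. w1 R w1).
Transitive: yes — every two-step R-path is closed by a direct edge.
Euclidean: no — w3 R w1 and w3 R w3, but not w1 R w3.
Only Euclidean fails.

Euclidean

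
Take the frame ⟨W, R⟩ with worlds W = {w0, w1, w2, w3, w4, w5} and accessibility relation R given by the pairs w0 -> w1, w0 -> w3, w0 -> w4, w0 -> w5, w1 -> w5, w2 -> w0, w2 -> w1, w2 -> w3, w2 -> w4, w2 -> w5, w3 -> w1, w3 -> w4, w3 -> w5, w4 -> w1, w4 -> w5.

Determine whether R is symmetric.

No

Symmetric: no — w0 R w1 but not w1 R w0.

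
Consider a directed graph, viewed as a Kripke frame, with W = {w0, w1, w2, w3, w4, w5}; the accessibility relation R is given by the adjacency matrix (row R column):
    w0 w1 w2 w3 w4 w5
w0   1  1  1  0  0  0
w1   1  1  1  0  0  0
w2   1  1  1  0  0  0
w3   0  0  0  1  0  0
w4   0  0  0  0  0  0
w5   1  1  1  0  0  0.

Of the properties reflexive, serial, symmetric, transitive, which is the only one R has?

Reflexive: no — w4 is not related to itself.
Serial: no — w4 has no R-successor.
Symmetric: no — w5 R w0 but not w0 R w5.
Transitive: yes — every two-step R-path is closed by a direct edge.
Only transitive holds.

transitive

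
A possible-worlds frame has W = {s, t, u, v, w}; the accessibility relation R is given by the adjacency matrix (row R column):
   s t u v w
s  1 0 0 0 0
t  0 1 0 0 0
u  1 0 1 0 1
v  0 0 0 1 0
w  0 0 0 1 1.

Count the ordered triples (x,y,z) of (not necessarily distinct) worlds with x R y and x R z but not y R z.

Enumerating: (u,s,u), (u,s,w), (u,w,s), (u,w,u), (w,v,w).

5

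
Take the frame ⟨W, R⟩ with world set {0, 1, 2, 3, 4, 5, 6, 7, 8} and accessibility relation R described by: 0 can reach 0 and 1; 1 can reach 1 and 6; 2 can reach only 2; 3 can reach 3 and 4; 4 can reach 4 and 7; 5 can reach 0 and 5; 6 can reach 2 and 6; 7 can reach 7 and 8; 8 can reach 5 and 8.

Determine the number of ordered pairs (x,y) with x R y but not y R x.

8

Enumerating: (0,1), (1,6), (3,4), (4,7), (5,0), (6,2), (7,8), (8,5).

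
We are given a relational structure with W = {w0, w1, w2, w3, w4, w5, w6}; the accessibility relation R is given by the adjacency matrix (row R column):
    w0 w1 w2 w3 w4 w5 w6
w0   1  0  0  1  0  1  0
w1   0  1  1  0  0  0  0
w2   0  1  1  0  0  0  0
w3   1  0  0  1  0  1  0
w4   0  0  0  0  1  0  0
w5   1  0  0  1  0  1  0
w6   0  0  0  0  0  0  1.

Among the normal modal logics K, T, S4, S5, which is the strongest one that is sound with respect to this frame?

Reflexive (axiom T): yes — every world is R-related to itself.
Transitive (axiom 4): yes — every two-step R-path is closed by a direct edge.
Euclidean (axiom 5): yes — any two successors of a common world are R-related.
So F validates K, T, S4, S5. The strongest is S5.

S5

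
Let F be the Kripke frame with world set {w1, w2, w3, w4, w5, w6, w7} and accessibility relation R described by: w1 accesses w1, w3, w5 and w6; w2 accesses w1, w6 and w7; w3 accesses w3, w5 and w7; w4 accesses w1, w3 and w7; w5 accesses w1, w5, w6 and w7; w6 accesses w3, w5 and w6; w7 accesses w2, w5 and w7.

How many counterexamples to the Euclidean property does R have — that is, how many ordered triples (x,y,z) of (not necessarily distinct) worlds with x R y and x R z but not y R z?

25

Enumerating: (w1,w3,w1), (w1,w3,w6), (w1,w5,w3), (w1,w6,w1), (w2,w1,w7), (w2,w6,w1), (w2,w6,w7), (w2,w7,w1), (w2,w7,w6), (w3,w5,w3), (w3,w7,w3), (w4,w1,w7), … and 13 more.
Total: 25.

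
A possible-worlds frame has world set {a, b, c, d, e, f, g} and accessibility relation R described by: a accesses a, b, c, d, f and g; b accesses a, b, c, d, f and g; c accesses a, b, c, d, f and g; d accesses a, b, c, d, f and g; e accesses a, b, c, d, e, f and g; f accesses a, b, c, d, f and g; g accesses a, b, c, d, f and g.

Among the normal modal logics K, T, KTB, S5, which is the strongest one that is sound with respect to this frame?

Reflexive (axiom T): yes — every world is R-related to itself.
Symmetric (axiom B): no — e R a but not a R e.
Euclidean (axiom 5): no — e R a and e R e, but not a R e.
So F validates K, T; KTB would additionally require R to be symmetric. The strongest is T.

T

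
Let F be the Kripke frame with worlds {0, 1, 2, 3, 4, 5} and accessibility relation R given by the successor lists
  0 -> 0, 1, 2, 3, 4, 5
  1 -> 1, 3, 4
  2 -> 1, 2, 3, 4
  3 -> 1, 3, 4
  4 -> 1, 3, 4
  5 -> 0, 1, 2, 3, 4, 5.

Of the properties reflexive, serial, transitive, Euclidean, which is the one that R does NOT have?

Reflexive: yes — every world is R-related to itself.
Serial: yes — every world has a successor (e.g. 0 R 0).
Transitive: yes — every two-step R-path is closed by a direct edge.
Euclidean: no — 0 R 1 and 0 R 2, but not 1 R 2.
Only Euclidean fails.

Euclidean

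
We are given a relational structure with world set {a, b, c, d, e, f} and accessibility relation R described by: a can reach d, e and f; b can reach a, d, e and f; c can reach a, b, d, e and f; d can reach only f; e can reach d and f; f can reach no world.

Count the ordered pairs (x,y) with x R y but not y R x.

15

Enumerating: (a,d), (a,e), (a,f), (b,a), (b,d), (b,e), (b,f), (c,a), (c,b), (c,d), (c,e), (c,f), (d,f), (e,d), (e,f).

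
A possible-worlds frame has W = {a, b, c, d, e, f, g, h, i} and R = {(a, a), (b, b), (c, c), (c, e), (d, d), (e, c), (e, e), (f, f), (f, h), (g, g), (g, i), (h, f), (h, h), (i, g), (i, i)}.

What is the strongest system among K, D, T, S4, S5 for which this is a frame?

S5

Serial (axiom D): yes — every world has a successor (e.g. a R a).
Reflexive (axiom T): yes — every world is R-related to itself.
Transitive (axiom 4): yes — every two-step R-path is closed by a direct edge.
Euclidean (axiom 5): yes — any two successors of a common world are R-related.
So F validates K, D, T, S4, S5. The strongest is S5.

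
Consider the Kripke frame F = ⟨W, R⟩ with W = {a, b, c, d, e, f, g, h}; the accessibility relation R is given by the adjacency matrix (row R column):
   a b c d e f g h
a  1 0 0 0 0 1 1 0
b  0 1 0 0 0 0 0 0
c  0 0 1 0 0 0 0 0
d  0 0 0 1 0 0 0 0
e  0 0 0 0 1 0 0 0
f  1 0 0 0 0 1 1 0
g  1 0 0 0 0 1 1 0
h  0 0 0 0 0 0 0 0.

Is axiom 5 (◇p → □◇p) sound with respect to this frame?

Yes

Axiom 5 corresponds to the accessibility relation being Euclidean.
Euclidean: yes — any two successors of a common world are R-related.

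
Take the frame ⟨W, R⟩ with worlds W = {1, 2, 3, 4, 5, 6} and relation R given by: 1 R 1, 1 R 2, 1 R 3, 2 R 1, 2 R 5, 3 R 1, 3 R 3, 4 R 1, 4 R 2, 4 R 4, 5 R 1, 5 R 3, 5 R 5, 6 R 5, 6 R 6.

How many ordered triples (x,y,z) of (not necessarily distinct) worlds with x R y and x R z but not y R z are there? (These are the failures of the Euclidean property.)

10

Enumerating: (1,2,2), (1,2,3), (1,3,2), (2,1,5), (4,1,4), (4,2,2), (4,2,4), (5,1,5), (5,3,5), (6,5,6).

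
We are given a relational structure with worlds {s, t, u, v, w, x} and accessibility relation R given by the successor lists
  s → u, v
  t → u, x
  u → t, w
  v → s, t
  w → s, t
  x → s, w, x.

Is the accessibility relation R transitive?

No

Transitive: no — s R u and u R t, but not s R t.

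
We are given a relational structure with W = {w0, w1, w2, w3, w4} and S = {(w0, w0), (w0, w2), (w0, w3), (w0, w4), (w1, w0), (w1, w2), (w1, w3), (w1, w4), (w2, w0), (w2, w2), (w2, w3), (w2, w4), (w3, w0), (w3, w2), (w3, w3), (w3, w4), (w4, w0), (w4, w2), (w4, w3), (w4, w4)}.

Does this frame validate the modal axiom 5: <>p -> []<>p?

Yes

Axiom 5 corresponds to the accessibility relation being Euclidean.
Euclidean: yes — any two successors of a common world are S-related.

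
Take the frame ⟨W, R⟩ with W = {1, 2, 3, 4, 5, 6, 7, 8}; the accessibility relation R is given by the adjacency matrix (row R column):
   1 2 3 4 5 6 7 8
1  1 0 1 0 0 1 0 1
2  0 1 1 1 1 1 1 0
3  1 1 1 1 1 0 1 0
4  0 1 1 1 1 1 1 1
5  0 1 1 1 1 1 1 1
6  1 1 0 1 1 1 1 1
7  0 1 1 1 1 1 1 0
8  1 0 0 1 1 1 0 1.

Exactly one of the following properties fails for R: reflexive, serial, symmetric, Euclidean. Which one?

Reflexive: yes — every world is R-related to itself.
Serial: yes — every world has a successor (e.g. 1 R 1).
Symmetric: yes — every pair in R has its reverse in R.
Euclidean: no — 1 R 3 and 1 R 6, but not 3 R 6.
Only Euclidean fails.

Euclidean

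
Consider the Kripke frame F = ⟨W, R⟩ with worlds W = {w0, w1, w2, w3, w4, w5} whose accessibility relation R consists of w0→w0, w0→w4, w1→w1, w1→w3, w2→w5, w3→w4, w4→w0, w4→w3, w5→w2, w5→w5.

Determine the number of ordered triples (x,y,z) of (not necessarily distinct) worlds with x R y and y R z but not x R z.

Enumerating: (w0,w4,w3), (w1,w3,w4), (w2,w5,w2), (w3,w4,w0), (w3,w4,w3), (w4,w0,w4), (w4,w3,w4).

7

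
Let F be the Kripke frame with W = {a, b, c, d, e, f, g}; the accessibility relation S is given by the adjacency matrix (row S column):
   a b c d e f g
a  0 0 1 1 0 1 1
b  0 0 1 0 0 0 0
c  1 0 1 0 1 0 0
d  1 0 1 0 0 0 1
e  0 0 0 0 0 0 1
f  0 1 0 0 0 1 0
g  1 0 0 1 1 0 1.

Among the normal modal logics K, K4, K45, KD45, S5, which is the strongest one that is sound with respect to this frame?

K

Transitive (axiom 4): no — a S c and c S e, but not a S e.
Euclidean (axiom 5): no — a S c and a S d, but not c S d.
Serial (axiom D): yes — every world has a successor (e.g. a S c).
Reflexive (axiom T): no — a is not related to itself.
So F validates K; K4 would additionally require S to be transitive. The strongest is K.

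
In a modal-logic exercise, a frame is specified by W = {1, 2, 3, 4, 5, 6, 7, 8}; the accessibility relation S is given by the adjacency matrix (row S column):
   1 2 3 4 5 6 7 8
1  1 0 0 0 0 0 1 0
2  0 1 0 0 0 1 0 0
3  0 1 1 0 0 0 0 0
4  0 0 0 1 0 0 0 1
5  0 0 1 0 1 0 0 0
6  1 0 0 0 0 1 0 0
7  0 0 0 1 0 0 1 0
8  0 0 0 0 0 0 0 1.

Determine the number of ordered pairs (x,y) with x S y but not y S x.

Enumerating: (1,7), (2,6), (3,2), (4,8), (5,3), (6,1), (7,4).

7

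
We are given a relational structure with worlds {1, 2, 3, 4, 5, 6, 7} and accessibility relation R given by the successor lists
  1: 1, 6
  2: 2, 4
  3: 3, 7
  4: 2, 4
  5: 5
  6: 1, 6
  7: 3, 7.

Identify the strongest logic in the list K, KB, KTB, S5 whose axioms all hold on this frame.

Symmetric (axiom B): yes — every pair in R has its reverse in R.
Reflexive (axiom T): yes — every world is R-related to itself.
Euclidean (axiom 5): yes — any two successors of a common world are R-related.
So F validates K, KB, KTB, S5. The strongest is S5.

S5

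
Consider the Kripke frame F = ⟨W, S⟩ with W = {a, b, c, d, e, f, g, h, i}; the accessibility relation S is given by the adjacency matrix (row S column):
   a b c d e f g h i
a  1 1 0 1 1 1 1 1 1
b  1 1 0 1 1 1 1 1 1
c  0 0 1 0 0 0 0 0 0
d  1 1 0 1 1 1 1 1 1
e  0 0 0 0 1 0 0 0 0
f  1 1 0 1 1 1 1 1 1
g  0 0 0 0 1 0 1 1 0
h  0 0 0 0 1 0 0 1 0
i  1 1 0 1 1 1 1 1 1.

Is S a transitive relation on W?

Yes

Transitive: yes — every two-step S-path is closed by a direct edge.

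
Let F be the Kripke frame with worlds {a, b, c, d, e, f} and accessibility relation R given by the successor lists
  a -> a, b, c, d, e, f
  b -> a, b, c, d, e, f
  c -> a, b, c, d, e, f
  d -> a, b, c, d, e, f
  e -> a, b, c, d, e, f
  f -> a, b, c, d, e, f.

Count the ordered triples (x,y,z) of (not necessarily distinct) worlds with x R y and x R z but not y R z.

0

R is Euclidean; there are no such tuples.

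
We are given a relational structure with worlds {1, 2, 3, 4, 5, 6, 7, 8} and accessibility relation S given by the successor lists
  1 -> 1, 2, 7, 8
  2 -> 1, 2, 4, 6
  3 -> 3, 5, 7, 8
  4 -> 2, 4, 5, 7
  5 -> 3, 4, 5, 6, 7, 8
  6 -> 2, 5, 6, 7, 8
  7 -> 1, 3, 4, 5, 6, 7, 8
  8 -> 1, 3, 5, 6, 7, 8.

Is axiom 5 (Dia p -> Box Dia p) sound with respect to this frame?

The schema 5 characterises exactly the Euclidean frames.
Euclidean: no — 1 S 2 and 1 S 7, but not 2 S 7.

No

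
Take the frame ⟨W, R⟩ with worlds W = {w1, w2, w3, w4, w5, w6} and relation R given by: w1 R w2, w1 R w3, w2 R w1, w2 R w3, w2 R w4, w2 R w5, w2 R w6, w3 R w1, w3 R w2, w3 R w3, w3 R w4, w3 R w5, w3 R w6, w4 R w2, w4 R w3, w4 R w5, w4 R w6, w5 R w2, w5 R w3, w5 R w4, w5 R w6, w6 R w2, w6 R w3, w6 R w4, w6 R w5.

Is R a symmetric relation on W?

Yes

Symmetric: yes — every pair in R has its reverse in R.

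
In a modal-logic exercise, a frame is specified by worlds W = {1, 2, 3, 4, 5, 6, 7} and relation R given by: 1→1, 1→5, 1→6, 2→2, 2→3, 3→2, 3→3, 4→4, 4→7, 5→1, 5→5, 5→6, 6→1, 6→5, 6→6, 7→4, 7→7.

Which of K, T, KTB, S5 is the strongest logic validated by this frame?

Reflexive (axiom T): yes — every world is R-related to itself.
Symmetric (axiom B): yes — every pair in R has its reverse in R.
Euclidean (axiom 5): yes — any two successors of a common world are R-related.
So F validates K, T, KTB, S5. The strongest is S5.

S5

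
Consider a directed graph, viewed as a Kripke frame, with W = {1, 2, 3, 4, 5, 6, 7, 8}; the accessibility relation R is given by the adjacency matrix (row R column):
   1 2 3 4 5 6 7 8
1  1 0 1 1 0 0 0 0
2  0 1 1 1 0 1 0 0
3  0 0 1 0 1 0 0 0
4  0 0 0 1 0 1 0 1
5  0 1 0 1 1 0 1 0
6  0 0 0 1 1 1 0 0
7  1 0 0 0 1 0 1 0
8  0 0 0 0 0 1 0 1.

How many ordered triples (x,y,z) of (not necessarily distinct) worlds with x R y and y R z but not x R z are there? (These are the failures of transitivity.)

Enumerating: (1,3,5), (1,4,6), (1,4,8), (2,3,5), (2,4,8), (2,6,5), (3,5,2), (3,5,4), (3,5,7), (4,6,5), (5,2,3), (5,2,6), … and 12 more.
Total: 24.

24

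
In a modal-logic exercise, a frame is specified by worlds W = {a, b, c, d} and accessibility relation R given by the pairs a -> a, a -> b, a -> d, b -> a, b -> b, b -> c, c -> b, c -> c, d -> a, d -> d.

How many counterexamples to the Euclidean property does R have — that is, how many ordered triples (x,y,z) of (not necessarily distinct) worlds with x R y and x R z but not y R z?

4

Enumerating: (a,b,d), (a,d,b), (b,a,c), (b,c,a).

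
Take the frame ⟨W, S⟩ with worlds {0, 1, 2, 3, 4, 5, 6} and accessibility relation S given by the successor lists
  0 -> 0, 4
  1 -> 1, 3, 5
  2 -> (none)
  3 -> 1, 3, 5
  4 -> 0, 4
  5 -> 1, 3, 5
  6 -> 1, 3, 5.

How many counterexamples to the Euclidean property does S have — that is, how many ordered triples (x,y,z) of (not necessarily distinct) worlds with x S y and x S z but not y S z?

0

S is Euclidean; there are no such tuples.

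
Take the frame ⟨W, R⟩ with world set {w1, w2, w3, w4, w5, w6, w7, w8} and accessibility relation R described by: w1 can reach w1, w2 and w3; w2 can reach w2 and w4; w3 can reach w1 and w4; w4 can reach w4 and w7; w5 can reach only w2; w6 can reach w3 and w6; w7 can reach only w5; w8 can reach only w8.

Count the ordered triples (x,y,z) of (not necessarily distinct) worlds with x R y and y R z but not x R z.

Enumerating: (w1,w2,w4), (w1,w3,w4), (w2,w4,w7), (w3,w1,w2), (w3,w1,w3), (w3,w4,w7), (w4,w7,w5), (w5,w2,w4), (w6,w3,w1), (w6,w3,w4), (w7,w5,w2).

11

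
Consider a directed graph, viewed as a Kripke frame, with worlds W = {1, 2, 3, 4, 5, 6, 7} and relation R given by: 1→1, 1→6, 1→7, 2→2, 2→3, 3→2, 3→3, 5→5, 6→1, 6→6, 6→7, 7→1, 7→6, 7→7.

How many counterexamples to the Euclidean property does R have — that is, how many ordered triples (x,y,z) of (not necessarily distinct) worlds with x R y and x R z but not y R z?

0

R is Euclidean; there are no such tuples.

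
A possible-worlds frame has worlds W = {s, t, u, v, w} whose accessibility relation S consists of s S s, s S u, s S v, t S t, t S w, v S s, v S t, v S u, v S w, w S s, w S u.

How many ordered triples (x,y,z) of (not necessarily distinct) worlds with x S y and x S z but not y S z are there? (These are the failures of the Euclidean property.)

18

Enumerating: (s,u,s), (s,u,u), (s,u,v), (s,v,v), (t,w,t), (t,w,w), (v,s,t), (v,s,w), (v,t,s), (v,t,u), (v,u,s), (v,u,t), (v,u,u), (v,u,w), (v,w,t), (v,w,w), (w,u,s), (w,u,u).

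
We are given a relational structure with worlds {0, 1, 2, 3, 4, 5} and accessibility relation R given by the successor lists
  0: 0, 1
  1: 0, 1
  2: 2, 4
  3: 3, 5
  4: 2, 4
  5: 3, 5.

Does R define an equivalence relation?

Yes

Reflexive: yes — every world is R-related to itself.
Symmetric: yes — every pair in R has its reverse in R.
Transitive: yes — every two-step R-path is closed by a direct edge.
So R is an equivalence relation.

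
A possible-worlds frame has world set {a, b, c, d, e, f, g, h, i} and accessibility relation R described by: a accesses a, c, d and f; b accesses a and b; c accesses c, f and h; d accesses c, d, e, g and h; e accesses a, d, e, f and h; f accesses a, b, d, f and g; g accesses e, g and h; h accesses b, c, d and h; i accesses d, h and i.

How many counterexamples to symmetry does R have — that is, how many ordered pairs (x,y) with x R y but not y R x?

Enumerating: (a,c), (a,d), (b,a), (c,f), (d,c), (d,g), (e,a), (e,f), (e,h), (f,b), (f,d), (f,g), (g,e), (g,h), (h,b), (i,d), (i,h).

17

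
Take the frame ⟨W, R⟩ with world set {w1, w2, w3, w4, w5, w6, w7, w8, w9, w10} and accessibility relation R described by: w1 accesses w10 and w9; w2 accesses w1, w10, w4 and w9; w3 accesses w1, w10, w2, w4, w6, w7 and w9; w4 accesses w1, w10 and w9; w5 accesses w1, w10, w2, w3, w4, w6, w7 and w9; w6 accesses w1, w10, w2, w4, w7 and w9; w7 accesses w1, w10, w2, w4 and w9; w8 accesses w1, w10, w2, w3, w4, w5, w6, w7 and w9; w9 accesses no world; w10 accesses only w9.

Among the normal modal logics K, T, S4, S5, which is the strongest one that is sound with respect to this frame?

K

Reflexive (axiom T): no — w1 is not related to itself.
Transitive (axiom 4): yes — every two-step R-path is closed by a direct edge.
Euclidean (axiom 5): no — w1 R w9 and w1 R w10, but not w9 R w10.
So F validates K; T would additionally require R to be reflexive. The strongest is K.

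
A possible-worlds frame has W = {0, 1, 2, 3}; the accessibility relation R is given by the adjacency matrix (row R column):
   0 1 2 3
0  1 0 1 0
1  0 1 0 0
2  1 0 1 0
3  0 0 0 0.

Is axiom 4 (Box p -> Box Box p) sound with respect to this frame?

The schema 4 characterises exactly the transitive frames.
Transitive: yes — every two-step R-path is closed by a direct edge.

Yes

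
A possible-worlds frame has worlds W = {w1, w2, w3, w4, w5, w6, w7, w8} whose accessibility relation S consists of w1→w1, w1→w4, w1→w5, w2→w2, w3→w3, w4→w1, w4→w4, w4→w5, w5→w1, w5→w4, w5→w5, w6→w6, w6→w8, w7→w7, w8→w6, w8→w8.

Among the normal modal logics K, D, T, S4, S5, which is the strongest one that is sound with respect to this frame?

Serial (axiom D): yes — every world has a successor (e.g. w1 S w1).
Reflexive (axiom T): yes — every world is S-related to itself.
Transitive (axiom 4): yes — every two-step S-path is closed by a direct edge.
Euclidean (axiom 5): yes — any two successors of a common world are S-related.
So F validates K, D, T, S4, S5. The strongest is S5.

S5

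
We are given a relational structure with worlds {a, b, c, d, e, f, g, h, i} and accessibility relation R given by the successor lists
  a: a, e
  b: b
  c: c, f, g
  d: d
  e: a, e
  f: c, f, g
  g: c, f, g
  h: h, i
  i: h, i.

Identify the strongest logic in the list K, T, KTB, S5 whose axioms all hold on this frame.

Reflexive (axiom T): yes — every world is R-related to itself.
Symmetric (axiom B): yes — every pair in R has its reverse in R.
Euclidean (axiom 5): yes — any two successors of a common world are R-related.
So F validates K, T, KTB, S5. The strongest is S5.

S5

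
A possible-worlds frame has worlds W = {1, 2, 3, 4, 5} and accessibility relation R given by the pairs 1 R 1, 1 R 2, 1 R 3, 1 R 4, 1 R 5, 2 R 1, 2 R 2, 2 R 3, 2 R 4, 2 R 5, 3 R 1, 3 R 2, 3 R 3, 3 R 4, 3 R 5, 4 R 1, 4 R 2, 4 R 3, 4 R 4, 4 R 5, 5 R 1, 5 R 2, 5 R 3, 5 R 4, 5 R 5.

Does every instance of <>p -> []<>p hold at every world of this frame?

Axiom 5 corresponds to the accessibility relation being Euclidean.
Euclidean: yes — any two successors of a common world are R-related.

Yes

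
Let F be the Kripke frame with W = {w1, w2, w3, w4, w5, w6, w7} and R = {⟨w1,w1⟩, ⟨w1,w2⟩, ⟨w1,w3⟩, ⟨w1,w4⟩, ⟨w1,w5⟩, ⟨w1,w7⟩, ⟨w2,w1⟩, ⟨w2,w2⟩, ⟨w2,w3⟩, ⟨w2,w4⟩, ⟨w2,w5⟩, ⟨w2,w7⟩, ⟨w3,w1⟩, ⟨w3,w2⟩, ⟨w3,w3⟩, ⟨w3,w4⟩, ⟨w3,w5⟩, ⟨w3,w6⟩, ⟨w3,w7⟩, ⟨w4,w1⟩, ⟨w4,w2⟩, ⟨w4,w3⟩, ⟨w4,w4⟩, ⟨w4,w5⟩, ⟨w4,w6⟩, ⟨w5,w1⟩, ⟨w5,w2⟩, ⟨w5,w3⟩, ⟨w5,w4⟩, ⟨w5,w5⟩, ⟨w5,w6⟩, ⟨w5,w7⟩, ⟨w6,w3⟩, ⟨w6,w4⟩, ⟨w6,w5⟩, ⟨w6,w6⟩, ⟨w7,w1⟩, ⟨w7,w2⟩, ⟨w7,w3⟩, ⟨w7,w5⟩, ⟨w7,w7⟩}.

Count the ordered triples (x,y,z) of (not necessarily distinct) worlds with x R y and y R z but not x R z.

24

Enumerating: (w1,w3,w6), (w1,w4,w6), (w1,w5,w6), (w2,w3,w6), (w2,w4,w6), (w2,w5,w6), (w4,w1,w7), (w4,w2,w7), (w4,w3,w7), (w4,w5,w7), (w6,w3,w1), (w6,w3,w2), … and 12 more.
Total: 24.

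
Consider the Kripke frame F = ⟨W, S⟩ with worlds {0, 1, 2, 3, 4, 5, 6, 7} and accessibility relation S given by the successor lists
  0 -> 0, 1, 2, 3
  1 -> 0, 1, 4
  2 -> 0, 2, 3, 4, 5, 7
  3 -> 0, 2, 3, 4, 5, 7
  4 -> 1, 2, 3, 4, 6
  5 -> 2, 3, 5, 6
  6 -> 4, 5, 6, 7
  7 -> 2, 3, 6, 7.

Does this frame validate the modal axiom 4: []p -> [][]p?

By correspondence theory, 4 is valid on a frame iff S is transitive.
Transitive: no — 0 S 1 and 1 S 4, but not 0 S 4.

No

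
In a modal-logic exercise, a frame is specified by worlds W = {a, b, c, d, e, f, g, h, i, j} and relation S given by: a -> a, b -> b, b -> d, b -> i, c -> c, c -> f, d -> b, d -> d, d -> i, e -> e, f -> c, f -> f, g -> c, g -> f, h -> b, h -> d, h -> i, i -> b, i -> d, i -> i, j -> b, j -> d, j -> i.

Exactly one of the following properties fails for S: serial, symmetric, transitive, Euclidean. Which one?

Serial: yes — every world has a successor (e.g. a S a).
Symmetric: no — g S c but not c S g.
Transitive: yes — every two-step S-path is closed by a direct edge.
Euclidean: yes — any two successors of a common world are S-related.
Only symmetric fails.

symmetric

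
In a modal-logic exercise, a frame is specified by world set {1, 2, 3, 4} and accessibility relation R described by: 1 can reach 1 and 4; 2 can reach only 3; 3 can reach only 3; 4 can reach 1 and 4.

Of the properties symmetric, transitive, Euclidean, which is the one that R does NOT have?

symmetric

Symmetric: no — 2 R 3 but not 3 R 2.
Transitive: yes — every two-step R-path is closed by a direct edge.
Euclidean: yes — any two successors of a common world are R-related.
Only symmetric fails.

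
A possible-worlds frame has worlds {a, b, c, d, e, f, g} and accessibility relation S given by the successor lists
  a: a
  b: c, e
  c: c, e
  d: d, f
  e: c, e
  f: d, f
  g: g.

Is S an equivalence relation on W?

Reflexive: no — b is not related to itself.
Symmetric: no — b S c but not c S b.
Transitive: yes — every two-step S-path is closed by a direct edge.
So S is not an equivalence relation.

No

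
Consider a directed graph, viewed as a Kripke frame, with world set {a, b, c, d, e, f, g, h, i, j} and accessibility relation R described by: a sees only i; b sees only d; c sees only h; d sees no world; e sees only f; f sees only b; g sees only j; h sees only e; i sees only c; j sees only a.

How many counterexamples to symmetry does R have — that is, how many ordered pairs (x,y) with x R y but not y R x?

Enumerating: (a,i), (b,d), (c,h), (e,f), (f,b), (g,j), (h,e), (i,c), (j,a).

9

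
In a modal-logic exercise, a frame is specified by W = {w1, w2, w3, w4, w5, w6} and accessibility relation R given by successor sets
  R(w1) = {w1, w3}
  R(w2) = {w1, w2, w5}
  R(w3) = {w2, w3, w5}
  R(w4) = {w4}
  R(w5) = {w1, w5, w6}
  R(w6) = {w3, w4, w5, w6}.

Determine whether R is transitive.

Transitive: no — w1 R w3 and w3 R w2, but not w1 R w2.

No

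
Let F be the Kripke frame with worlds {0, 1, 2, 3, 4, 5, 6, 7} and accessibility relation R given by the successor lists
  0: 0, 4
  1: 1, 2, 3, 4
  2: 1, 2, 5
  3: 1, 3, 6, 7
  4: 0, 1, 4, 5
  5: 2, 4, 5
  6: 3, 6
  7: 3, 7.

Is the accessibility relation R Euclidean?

No

Euclidean: no — 1 R 2 and 1 R 3, but not 2 R 3.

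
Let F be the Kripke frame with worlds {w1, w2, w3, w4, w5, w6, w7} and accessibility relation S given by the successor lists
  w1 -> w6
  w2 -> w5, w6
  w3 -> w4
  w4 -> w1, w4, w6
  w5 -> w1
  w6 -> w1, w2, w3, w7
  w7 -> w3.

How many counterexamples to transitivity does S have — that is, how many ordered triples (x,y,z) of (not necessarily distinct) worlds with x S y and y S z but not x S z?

Enumerating: (w1,w6,w1), (w1,w6,w2), (w1,w6,w3), (w1,w6,w7), (w2,w5,w1), (w2,w6,w1), (w2,w6,w2), (w2,w6,w3), (w2,w6,w7), (w3,w4,w1), (w3,w4,w6), (w4,w6,w2), … and 8 more.
Total: 20.

20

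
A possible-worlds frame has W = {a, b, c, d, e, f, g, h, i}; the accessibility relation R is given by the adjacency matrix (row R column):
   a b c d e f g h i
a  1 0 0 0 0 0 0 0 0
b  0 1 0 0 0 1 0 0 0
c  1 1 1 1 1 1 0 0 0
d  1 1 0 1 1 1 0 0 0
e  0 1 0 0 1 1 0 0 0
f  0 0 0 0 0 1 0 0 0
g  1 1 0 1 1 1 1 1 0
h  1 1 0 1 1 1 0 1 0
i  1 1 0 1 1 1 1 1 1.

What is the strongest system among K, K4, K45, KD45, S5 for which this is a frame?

Transitive (axiom 4): yes — every two-step R-path is closed by a direct edge.
Euclidean (axiom 5): no — c R a and c R b, but not a R b.
Serial (axiom D): yes — every world has a successor (e.g. a R a).
Reflexive (axiom T): yes — every world is R-related to itself.
So F validates K, K4; K45 would additionally require R to be Euclidean. The strongest is K4.

K4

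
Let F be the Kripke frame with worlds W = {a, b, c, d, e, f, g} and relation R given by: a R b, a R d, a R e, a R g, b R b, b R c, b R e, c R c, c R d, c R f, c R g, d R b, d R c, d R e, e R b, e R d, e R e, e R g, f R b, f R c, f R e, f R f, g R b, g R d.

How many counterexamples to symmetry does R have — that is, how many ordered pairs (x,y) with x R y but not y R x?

Enumerating: (a,b), (a,d), (a,e), (a,g), (b,c), (c,g), (d,b), (e,g), (f,b), (f,e), (g,b), (g,d).

12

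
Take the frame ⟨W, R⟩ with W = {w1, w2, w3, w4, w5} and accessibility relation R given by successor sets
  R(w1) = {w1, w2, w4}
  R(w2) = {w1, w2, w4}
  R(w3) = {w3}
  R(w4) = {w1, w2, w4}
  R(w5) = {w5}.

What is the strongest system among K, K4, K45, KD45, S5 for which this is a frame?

S5

Transitive (axiom 4): yes — every two-step R-path is closed by a direct edge.
Euclidean (axiom 5): yes — any two successors of a common world are R-related.
Serial (axiom D): yes — every world has a successor (e.g. w1 R w1).
Reflexive (axiom T): yes — every world is R-related to itself.
So F validates K, K4, K45, KD45, S5. The strongest is S5.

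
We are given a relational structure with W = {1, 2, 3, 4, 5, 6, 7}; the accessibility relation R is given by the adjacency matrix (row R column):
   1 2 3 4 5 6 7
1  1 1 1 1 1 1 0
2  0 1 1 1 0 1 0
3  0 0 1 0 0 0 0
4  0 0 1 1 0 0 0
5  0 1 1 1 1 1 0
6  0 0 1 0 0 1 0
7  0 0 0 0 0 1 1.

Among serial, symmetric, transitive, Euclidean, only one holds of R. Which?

Serial: yes — every world has a successor (e.g. 1 R 1).
Symmetric: no — 1 R 2 but not 2 R 1.
Transitive: no — 7 R 6 and 6 R 3, but not 7 R 3.
Euclidean: no — 1 R 2 and 1 R 5, but not 2 R 5.
Only serial holds.

serial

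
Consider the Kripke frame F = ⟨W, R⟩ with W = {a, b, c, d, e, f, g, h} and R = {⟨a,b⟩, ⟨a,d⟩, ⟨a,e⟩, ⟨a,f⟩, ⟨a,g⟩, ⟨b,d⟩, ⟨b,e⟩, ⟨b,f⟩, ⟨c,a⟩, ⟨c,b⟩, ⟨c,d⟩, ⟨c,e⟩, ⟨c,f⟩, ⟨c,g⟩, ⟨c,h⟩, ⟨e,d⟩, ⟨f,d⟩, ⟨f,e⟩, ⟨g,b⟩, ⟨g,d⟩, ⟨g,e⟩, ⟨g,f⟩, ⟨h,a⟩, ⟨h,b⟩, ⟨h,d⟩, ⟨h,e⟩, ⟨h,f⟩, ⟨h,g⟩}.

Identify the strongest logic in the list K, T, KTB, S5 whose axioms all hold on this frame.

K

Reflexive (axiom T): no — a is not related to itself.
Symmetric (axiom B): no — a R b but not b R a.
Euclidean (axiom 5): no — a R b and a R g, but not b R g.
So F validates K; T would additionally require R to be reflexive. The strongest is K.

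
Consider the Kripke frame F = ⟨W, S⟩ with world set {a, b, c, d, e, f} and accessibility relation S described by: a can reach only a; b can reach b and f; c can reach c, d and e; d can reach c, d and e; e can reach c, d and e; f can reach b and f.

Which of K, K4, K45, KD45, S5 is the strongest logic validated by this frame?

Transitive (axiom 4): yes — every two-step S-path is closed by a direct edge.
Euclidean (axiom 5): yes — any two successors of a common world are S-related.
Serial (axiom D): yes — every world has a successor (e.g. a S a).
Reflexive (axiom T): yes — every world is S-related to itself.
So F validates K, K4, K45, KD45, S5. The strongest is S5.

S5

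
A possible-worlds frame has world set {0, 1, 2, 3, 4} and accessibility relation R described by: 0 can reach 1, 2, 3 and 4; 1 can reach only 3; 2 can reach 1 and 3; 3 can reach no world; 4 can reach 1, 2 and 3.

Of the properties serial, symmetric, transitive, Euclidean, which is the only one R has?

transitive

Serial: no — 3 has no R-successor.
Symmetric: no — 0 R 1 but not 1 R 0.
Transitive: yes — every two-step R-path is closed by a direct edge.
Euclidean: no — 0 R 1 and 0 R 2, but not 1 R 2.
Only transitive holds.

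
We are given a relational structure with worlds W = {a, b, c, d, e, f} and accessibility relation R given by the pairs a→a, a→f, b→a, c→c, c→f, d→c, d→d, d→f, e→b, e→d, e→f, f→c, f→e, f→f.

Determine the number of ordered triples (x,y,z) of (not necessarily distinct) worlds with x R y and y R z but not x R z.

11

Enumerating: (a,f,c), (a,f,e), (b,a,f), (c,f,e), (d,f,e), (e,b,a), (e,d,c), (e,f,c), (e,f,e), (f,e,b), (f,e,d).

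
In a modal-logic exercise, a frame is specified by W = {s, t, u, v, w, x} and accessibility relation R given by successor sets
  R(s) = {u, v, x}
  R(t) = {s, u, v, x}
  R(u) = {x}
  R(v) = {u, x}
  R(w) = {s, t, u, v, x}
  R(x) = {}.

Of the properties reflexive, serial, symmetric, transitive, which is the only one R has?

Reflexive: no — s is not related to itself.
Serial: no — x has no R-successor.
Symmetric: no — s R u but not u R s.
Transitive: yes — every two-step R-path is closed by a direct edge.
Only transitive holds.

transitive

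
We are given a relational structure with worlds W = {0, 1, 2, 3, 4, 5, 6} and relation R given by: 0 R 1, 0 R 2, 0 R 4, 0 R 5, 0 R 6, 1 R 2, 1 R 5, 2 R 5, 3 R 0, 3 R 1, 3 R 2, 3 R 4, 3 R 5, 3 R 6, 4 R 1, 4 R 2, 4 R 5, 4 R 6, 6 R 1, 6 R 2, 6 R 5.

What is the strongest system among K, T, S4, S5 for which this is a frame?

K

Reflexive (axiom T): no — 0 is not related to itself.
Transitive (axiom 4): yes — every two-step R-path is closed by a direct edge.
Euclidean (axiom 5): no — 0 R 1 and 0 R 4, but not 1 R 4.
So F validates K; T would additionally require R to be reflexive. The strongest is K.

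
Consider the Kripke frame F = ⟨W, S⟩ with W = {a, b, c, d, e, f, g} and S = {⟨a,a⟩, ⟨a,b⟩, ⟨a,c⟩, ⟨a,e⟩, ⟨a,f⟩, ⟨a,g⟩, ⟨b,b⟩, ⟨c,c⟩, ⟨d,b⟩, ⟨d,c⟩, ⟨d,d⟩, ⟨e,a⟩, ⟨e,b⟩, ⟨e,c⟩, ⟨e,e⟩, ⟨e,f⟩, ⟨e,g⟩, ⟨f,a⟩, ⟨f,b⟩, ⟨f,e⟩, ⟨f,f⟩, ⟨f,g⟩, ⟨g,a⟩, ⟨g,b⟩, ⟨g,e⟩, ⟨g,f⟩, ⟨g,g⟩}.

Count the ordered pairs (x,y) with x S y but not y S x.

8

Enumerating: (a,b), (a,c), (d,b), (d,c), (e,b), (e,c), (f,b), (g,b).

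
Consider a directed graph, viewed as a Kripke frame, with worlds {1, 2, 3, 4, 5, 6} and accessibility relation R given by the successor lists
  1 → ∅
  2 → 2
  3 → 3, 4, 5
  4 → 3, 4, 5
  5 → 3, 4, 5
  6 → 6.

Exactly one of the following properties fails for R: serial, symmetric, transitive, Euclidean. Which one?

serial

Serial: no — 1 has no R-successor.
Symmetric: yes — every pair in R has its reverse in R.
Transitive: yes — every two-step R-path is closed by a direct edge.
Euclidean: yes — any two successors of a common world are R-related.
Only serial fails.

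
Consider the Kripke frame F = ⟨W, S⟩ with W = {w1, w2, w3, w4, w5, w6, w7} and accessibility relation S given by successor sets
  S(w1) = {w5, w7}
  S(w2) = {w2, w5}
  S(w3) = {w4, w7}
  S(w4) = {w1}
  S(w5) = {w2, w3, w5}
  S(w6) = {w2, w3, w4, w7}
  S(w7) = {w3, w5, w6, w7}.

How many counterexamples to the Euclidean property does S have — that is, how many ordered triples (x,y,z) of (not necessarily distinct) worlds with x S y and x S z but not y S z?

Enumerating: (w1,w5,w7), (w3,w4,w4), (w3,w4,w7), (w3,w7,w4), (w4,w1,w1), (w5,w2,w3), (w5,w3,w2), (w5,w3,w3), (w5,w3,w5), (w6,w2,w3), (w6,w2,w4), (w6,w2,w7), … and 15 more.
Total: 27.

27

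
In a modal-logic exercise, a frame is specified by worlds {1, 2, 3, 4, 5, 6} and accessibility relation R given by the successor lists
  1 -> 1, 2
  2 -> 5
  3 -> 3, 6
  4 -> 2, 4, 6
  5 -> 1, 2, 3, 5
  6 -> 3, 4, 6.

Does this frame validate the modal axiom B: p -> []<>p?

By correspondence theory, B is valid on a frame iff R is symmetric.
Symmetric: no — 1 R 2 but not 2 R 1.

No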